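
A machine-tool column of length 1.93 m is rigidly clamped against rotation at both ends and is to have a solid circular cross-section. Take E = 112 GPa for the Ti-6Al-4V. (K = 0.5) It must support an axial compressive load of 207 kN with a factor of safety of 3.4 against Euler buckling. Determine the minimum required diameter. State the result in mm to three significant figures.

Required P_cr = n·P = 3.4 × 207 = 703.8 kN
L_e = K·L = 0.5 × 1.93 = 0.9650 m
Required I = P_cr·L_e²/(π²E) = 7.038×10^5 × 0.9650² / (π² × 1.12×10^11) = 5.929×10^-7 m⁴
I_req = 5.929×10^5 mm⁴
Solid circle: I = πd⁴/64  ⇒  d = (64I/π)^(1/4) = (64×5.929×10^5/π)^(1/4) = 59.0 mm

d ≈ 59.0 mm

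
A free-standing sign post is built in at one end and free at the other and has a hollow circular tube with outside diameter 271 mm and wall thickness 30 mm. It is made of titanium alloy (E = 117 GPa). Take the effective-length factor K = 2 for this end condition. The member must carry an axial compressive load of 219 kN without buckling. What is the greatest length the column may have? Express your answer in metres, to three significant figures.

L_max ≈ 14.9 m

Inner diameter d_i = 271 − 2×30 = 211.0 mm
I = π(d_o⁴ − d_i⁴)/64 = π(271⁴ − 211.0⁴)/64 = 1.675×10^8 mm⁴
I = 1.675×10^-4 m⁴
At the buckling limit P_cr = P = 2.190×10^5 N
From P_cr = π²EI/(K·L)²:  L = (1/K)·√(π²EI/P_cr) = (1/2)·√(π²×1.17×10^11×1.675×10^-4/2.190×10^5)
L = 14.9 m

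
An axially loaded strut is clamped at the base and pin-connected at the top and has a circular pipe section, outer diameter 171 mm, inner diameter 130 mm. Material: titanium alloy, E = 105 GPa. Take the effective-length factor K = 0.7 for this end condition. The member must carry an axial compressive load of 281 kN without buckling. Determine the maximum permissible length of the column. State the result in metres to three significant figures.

L_max ≈ 14.5 m

d_o = 171 mm, d_i = 130 mm
I = π(d_o⁴ − d_i⁴)/64 = π(171⁴ − 130.0⁴)/64 = 2.795×10^7 mm⁴
I = 2.795×10^-5 m⁴
At the buckling limit P_cr = P = 2.810×10^5 N
From P_cr = π²EI/(K·L)²:  L = (1/K)·√(π²EI/P_cr) = (1/0.7)·√(π²×1.05×10^11×2.795×10^-5/2.810×10^5)
L = 14.5 m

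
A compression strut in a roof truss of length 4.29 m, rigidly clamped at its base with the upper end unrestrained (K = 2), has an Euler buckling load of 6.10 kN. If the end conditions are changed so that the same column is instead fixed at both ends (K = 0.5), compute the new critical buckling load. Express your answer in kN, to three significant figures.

P_cr ∝ 1/K², so P_cr,new = P_cr,old × (K_old/K_new)² = 6.10 × (2/0.5)²
= 6.10 × 16.00 = 97.6 kN

P_cr ≈ 97.6 kN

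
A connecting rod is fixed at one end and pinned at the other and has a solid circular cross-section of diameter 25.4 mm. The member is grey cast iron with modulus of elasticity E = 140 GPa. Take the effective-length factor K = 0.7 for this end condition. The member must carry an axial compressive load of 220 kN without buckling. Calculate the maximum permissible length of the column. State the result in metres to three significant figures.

L_max ≈ 0.512 m

I = πd⁴/64 = π×25.4⁴/64 = 2.043×10^4 mm⁴
I = 2.043×10^-8 m⁴
At the buckling limit P_cr = P = 2.200×10^5 N
From P_cr = π²EI/(K·L)²:  L = (1/K)·√(π²EI/P_cr) = (1/0.7)·√(π²×1.40×10^11×2.043×10^-8/2.200×10^5)
L = 0.512 m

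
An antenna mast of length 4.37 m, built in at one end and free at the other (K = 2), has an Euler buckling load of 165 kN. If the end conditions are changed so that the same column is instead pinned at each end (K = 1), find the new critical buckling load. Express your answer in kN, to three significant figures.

P_cr ≈ 660 kN

P_cr ∝ 1/K², so P_cr,new = P_cr,old × (K_old/K_new)² = 165 × (2/1)²
= 165 × 4.000 = 660 kN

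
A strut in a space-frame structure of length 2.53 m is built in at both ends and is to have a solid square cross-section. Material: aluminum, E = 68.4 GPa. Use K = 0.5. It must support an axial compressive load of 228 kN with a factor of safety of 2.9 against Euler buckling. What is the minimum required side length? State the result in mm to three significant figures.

a ≈ 65.9 mm

Required P_cr = n·P = 2.9 × 228 = 661.2 kN
L_e = K·L = 0.5 × 2.53 = 1.265 m
Required I = P_cr·L_e²/(π²E) = 6.612×10^5 × 1.265² / (π² × 6.84×10^10) = 1.567×10^-6 m⁴
I_req = 1.567×10^6 mm⁴
Solid square: I = a⁴/12  ⇒  a = (12I)^(1/4) = (12×1.567×10^6)^(1/4) = 65.9 mm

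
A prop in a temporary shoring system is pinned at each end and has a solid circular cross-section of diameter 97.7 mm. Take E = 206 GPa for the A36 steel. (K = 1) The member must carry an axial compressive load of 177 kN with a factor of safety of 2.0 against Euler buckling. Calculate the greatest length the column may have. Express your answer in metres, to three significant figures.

L_max ≈ 5.07 m

I = πd⁴/64 = π×97.7⁴/64 = 4.472×10^6 mm⁴
I = 4.472×10^-6 m⁴
Required critical load P_cr = n·P = 2.0 × 177 = 354.0 kN = 3.540×10^5 N
From P_cr = π²EI/(K·L)²:  L = (1/K)·√(π²EI/P_cr) = (1/1)·√(π²×2.06×10^11×4.472×10^-6/3.540×10^5)
L = 5.07 m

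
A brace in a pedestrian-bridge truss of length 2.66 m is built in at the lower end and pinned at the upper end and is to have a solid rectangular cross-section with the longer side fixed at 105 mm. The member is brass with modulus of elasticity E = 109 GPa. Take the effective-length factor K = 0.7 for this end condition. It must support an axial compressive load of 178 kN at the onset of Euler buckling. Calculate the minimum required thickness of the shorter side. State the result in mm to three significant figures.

b ≈ 40.3 mm

L_e = K·L = 0.7 × 2.66 = 1.862 m
Required I = P_cr·L_e²/(π²E) = 1.780×10^5 × 1.862² / (π² × 1.09×10^11) = 5.737×10^-7 m⁴
I_req = 5.737×10^5 mm⁴
Rectangle, weak axis: I_min = h·b³/12 with h = 105 mm fixed  ⇒  b = (12I/h)^(1/3) = 40.3 mm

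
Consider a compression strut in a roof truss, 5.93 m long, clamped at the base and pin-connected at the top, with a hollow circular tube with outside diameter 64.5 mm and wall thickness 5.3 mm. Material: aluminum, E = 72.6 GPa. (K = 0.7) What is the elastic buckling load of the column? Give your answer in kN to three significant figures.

Inner diameter d_i = 64.5 − 2×5.3 = 53.90 mm
I = π(d_o⁴ − d_i⁴)/64 = π(64.5⁴ − 53.90⁴)/64 = 4.353×10^5 mm⁴
I = 4.353×10^5 mm⁴ = 4.353×10^-7 m⁴
Effective length L_e = K·L = 0.7 × 5.93 = 4.151 m
P_cr = π²EI / L_e² = π² × 72.6×10⁹ × 4.353×10^-7 / 4.151² = 1.810×10^4 N

P_cr ≈ 18.1 kN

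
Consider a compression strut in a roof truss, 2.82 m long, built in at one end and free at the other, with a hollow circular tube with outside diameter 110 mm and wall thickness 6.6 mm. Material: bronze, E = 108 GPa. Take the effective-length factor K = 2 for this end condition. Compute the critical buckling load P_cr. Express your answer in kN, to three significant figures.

P_cr ≈ 96.4 kN

Inner diameter d_i = 110 − 2×6.6 = 96.80 mm
I = π(d_o⁴ − d_i⁴)/64 = π(110⁴ − 96.80⁴)/64 = 2.877×10^6 mm⁴
I = 2.877×10^6 mm⁴ = 2.877×10^-6 m⁴
Effective length L_e = K·L = 2 × 2.82 = 5.640 m
P_cr = π²EI / L_e² = π² × 108×10⁹ × 2.877×10^-6 / 5.640² = 9.640×10^4 N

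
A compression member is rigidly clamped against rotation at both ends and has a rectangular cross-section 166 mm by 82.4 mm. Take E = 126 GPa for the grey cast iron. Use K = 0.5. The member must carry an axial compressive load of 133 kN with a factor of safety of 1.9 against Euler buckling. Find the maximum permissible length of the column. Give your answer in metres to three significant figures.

Buckling occurs about the weak axis: I_min = h·b³/12 with b = 82.4 mm (the shorter side).
I_min = 166×82.4³/12 = 7.739×10^6 mm⁴
I = 7.739×10^-6 m⁴
Required critical load P_cr = n·P = 1.9 × 133 = 252.7 kN = 2.527×10^5 N
From P_cr = π²EI/(K·L)²:  L = (1/K)·√(π²EI/P_cr) = (1/0.5)·√(π²×1.26×10^11×7.739×10^-6/2.527×10^5)
L = 12.3 m

L_max ≈ 12.3 m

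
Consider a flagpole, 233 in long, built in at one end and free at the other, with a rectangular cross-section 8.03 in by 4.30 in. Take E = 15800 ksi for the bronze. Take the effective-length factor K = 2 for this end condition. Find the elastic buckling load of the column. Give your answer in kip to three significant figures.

P_cr ≈ 38.2 kip

Buckling occurs about the weak axis: I_min = h·b³/12 with b = 4.30 in (the shorter side).
I_min = 8.03×4.30³/12 = 53.20 in⁴
Effective length L_e = K·L = 2 × 233 = 466.0 in
P_cr = π²EI / L_e² = π² × 15800×10³ × 53.20 / 466.0² = 3.821×10^4 lb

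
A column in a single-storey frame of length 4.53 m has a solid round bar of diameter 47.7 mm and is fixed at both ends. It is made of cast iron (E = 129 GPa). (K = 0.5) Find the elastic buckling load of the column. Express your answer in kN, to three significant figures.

P_cr ≈ 63.1 kN

I = πd⁴/64 = π×47.7⁴/64 = 2.541×10^5 mm⁴
I = 2.541×10^5 mm⁴ = 2.541×10^-7 m⁴
Effective length L_e = K·L = 0.5 × 4.53 = 2.265 m
P_cr = π²EI / L_e² = π² × 129×10⁹ × 2.541×10^-7 / 2.265² = 6.307×10^4 N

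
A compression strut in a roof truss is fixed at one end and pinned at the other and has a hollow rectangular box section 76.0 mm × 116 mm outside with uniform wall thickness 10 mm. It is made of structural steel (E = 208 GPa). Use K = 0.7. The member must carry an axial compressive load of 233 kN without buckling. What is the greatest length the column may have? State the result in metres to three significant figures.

Inner dimensions: h_i = 116 − 2×10 = 96.00 mm, b_i = 76.0 − 2×10 = 56.00 mm
Weak-axis I_min = (h_o·b_o³ − h_i·b_i³)/12 with b_o = 76.0, b_i = 56.00 mm (shorter outer/inner sides).
I_min = (116×76.0³ − 96.00×56.00³)/12 = 2.839×10^6 mm⁴
I = 2.839×10^-6 m⁴
At the buckling limit P_cr = P = 2.330×10^5 N
From P_cr = π²EI/(K·L)²:  L = (1/K)·√(π²EI/P_cr) = (1/0.7)·√(π²×2.08×10^11×2.839×10^-6/2.330×10^5)
L = 7.14 m

L_max ≈ 7.14 m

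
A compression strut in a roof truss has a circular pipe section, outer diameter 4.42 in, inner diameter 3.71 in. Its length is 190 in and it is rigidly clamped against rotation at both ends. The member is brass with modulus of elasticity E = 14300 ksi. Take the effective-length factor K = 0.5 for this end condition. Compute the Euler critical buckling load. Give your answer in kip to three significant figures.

P_cr ≈ 148 kip

d_o = 4.42 in, d_i = 3.71 in
I = π(d_o⁴ − d_i⁴)/64 = π(4.42⁴ − 3.710⁴)/64 = 9.436 in⁴
Effective length L_e = K·L = 0.5 × 190 = 95.00 in
P_cr = π²EI / L_e² = π² × 14300×10³ × 9.436 / 95.00² = 1.476×10^5 lb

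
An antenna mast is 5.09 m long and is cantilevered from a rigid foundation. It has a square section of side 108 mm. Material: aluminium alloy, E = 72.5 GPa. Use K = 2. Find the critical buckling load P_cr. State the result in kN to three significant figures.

P_cr ≈ 78.3 kN

I = a⁴/12 = 108⁴/12 = 1.134×10^7 mm⁴
I = 1.134×10^7 mm⁴ = 1.134×10^-5 m⁴
Effective length L_e = K·L = 2 × 5.09 = 10.18 m
P_cr = π²EI / L_e² = π² × 72.5×10⁹ × 1.134×10^-5 / 10.18² = 7.828×10^4 N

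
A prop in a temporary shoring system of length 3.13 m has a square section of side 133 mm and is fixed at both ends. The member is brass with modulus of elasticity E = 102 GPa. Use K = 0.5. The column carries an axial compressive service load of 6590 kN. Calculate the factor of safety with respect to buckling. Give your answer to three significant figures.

n ≈ 1.63

I = a⁴/12 = 133⁴/12 = 2.608×10^7 mm⁴
I = 2.608×10^7 mm⁴ = 2.608×10^-5 m⁴
Effective length L_e = K·L = 0.5 × 3.13 = 1.565 m
P_cr = π²EI / L_e² = π² × 102×10⁹ × 2.608×10^-5 / 1.565² = 1.072×10^7 N
Factor of safety n = P_cr / P = 10718 / 6590 = 1.63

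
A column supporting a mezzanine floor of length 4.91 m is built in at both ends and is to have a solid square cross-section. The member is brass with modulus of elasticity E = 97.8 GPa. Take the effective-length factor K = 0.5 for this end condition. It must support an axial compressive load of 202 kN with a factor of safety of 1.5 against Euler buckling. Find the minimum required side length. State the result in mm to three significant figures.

a ≈ 69.0 mm

Required P_cr = n·P = 1.5 × 202 = 303.0 kN
L_e = K·L = 0.5 × 4.91 = 2.455 m
Required I = P_cr·L_e²/(π²E) = 3.030×10^5 × 2.455² / (π² × 9.78×10^10) = 1.892×10^-6 m⁴
I_req = 1.892×10^6 mm⁴
Solid square: I = a⁴/12  ⇒  a = (12I)^(1/4) = (12×1.892×10^6)^(1/4) = 69.0 mm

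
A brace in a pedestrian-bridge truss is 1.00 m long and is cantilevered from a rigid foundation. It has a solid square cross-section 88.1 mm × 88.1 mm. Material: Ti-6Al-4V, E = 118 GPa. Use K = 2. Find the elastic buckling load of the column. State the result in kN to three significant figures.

I = a⁴/12 = 88.1⁴/12 = 5.020×10^6 mm⁴
I = 5.020×10^6 mm⁴ = 5.020×10^-6 m⁴
Effective length L_e = K·L = 2 × 1.00 = 2.000 m
P_cr = π²EI / L_e² = π² × 118×10⁹ × 5.020×10^-6 / 2.000² = 1.462×10^6 N

P_cr ≈ 1460 kN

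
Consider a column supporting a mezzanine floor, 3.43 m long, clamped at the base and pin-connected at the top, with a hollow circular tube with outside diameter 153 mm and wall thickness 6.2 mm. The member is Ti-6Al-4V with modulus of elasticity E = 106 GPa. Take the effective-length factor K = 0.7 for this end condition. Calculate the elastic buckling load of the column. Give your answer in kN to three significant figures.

Inner diameter d_i = 153 − 2×6.2 = 140.6 mm
I = π(d_o⁴ − d_i⁴)/64 = π(153⁴ − 140.6⁴)/64 = 7.716×10^6 mm⁴
I = 7.716×10^6 mm⁴ = 7.716×10^-6 m⁴
Effective length L_e = K·L = 0.7 × 3.43 = 2.401 m
P_cr = π²EI / L_e² = π² × 106×10⁹ × 7.716×10^-6 / 2.401² = 1.400×10^6 N

P_cr ≈ 1400 kN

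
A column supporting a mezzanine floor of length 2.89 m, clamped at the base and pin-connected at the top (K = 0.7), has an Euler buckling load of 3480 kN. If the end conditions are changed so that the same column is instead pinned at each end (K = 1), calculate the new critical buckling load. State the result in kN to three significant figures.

P_cr ≈ 1710 kN

P_cr ∝ 1/K², so P_cr,new = P_cr,old × (K_old/K_new)² = 3480 × (0.7/1)²
= 3480 × 0.4900 = 1710 kN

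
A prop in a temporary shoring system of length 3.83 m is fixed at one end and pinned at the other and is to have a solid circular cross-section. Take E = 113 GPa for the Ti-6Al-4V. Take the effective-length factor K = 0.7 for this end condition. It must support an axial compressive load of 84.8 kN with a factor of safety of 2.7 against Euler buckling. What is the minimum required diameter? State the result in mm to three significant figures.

d ≈ 74.0 mm

Required P_cr = n·P = 2.7 × 84.8 = 229.0 kN
L_e = K·L = 0.7 × 3.83 = 2.681 m
Required I = P_cr·L_e²/(π²E) = 2.290×10^5 × 2.681² / (π² × 1.13×10^11) = 1.476×10^-6 m⁴
I_req = 1.476×10^6 mm⁴
Solid circle: I = πd⁴/64  ⇒  d = (64I/π)^(1/4) = (64×1.476×10^6/π)^(1/4) = 74.0 mm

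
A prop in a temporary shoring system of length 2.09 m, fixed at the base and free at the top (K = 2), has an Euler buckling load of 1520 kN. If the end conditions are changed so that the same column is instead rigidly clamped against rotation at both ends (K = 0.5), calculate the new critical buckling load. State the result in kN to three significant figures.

P_cr ∝ 1/K², so P_cr,new = P_cr,old × (K_old/K_new)² = 1520 × (2/0.5)²
= 1520 × 16.00 = 24300 kN

P_cr ≈ 24300 kN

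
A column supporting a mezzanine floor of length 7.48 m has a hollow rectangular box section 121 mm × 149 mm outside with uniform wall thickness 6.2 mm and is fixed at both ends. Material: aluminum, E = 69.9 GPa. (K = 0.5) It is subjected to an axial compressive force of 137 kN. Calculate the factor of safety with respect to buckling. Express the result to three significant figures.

n ≈ 2.67

Inner dimensions: h_i = 149 − 2×6.2 = 136.6 mm, b_i = 121 − 2×6.2 = 108.6 mm
Weak-axis I_min = (h_o·b_o³ − h_i·b_i³)/12 with b_o = 121, b_i = 108.6 mm (shorter outer/inner sides).
I_min = (149×121³ − 136.6×108.6³)/12 = 7.417×10^6 mm⁴
I = 7.417×10^6 mm⁴ = 7.417×10^-6 m⁴
Effective length L_e = K·L = 0.5 × 7.48 = 3.740 m
P_cr = π²EI / L_e² = π² × 69.9×10⁹ × 7.417×10^-6 / 3.740² = 3.658×10^5 N
Factor of safety n = P_cr / P = 365.81 / 137 = 2.67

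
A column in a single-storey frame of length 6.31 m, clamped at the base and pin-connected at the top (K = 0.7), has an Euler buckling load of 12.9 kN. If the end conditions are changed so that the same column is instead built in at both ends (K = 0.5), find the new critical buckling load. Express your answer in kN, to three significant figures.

P_cr ≈ 25.3 kN

P_cr ∝ 1/K², so P_cr,new = P_cr,old × (K_old/K_new)² = 12.9 × (0.7/0.5)²
= 12.9 × 1.960 = 25.3 kN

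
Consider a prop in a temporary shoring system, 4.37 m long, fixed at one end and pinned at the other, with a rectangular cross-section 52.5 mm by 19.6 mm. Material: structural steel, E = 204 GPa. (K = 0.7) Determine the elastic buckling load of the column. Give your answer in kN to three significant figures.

Buckling occurs about the weak axis: I_min = h·b³/12 with b = 19.6 mm (the shorter side).
I_min = 52.5×19.6³/12 = 3.294×10^4 mm⁴
I = 3.294×10^4 mm⁴ = 3.294×10^-8 m⁴
Effective length L_e = K·L = 0.7 × 4.37 = 3.059 m
P_cr = π²EI / L_e² = π² × 204×10⁹ × 3.294×10^-8 / 3.059² = 7.088×10^3 N

P_cr ≈ 7.09 kN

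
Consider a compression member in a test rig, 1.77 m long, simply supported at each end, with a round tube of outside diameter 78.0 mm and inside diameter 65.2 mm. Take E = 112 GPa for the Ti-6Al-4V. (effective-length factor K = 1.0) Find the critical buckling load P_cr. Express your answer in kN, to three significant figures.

d_o = 78.0 mm, d_i = 65.2 mm
I = π(d_o⁴ − d_i⁴)/64 = π(78.0⁴ − 65.20⁴)/64 = 9.299×10^5 mm⁴
I = 9.299×10^5 mm⁴ = 9.299×10^-7 m⁴
Effective length L_e = K·L = 1 × 1.77 = 1.770 m
P_cr = π²EI / L_e² = π² × 112×10⁹ × 9.299×10^-7 / 1.770² = 3.281×10^5 N

P_cr ≈ 328 kN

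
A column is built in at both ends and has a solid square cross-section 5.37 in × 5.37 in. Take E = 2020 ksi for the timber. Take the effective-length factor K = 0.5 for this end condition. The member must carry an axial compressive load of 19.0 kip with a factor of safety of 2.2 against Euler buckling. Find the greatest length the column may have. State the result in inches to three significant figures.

L_max ≈ 364 in

I = a⁴/12 = 5.37⁴/12 = 69.30 in⁴
Required critical load P_cr = n·P = 2.2 × 19.0 = 41.80 kip = 4.180×10^4 lb
From P_cr = π²EI/(K·L)²:  L = (1/K)·√(π²EI/P_cr) = (1/0.5)·√(π²×2.02×10^6×69.30/4.180×10^4)
L = 364 in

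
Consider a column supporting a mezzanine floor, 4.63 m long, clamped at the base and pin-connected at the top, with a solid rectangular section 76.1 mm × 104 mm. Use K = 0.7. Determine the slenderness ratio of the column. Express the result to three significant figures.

Buckling occurs about the weak axis: I_min = h·b³/12 with b = 76.1 mm (the shorter side).
I_min = 104×76.1³/12 = 3.819×10^6 mm⁴
A = 7.914×10^3 mm²;  r_min = √(I/A) = √(3.819×10^6/7.914×10^3) = 21.97 mm
L_e = K·L = 0.7 × 4.63 m = 3.241 m = 3241.0 mm
λ = L_e / r_min = 3241.0 / 21.97 = 148

λ ≈ 148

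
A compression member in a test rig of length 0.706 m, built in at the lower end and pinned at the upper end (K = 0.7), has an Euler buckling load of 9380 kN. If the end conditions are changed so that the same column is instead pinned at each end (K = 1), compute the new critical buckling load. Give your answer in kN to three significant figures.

P_cr ∝ 1/K², so P_cr,new = P_cr,old × (K_old/K_new)² = 9380 × (0.7/1)²
= 9380 × 0.4900 = 4600 kN

P_cr ≈ 4600 kN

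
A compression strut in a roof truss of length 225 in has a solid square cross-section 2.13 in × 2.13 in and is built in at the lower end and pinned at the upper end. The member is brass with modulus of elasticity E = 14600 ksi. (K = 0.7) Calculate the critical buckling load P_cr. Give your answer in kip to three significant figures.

I = a⁴/12 = 2.13⁴/12 = 1.715 in⁴
Effective length L_e = K·L = 0.7 × 225 = 157.5 in
P_cr = π²EI / L_e² = π² × 14600×10³ × 1.715 / 157.5² = 9.964×10^3 lb

P_cr ≈ 9.96 kip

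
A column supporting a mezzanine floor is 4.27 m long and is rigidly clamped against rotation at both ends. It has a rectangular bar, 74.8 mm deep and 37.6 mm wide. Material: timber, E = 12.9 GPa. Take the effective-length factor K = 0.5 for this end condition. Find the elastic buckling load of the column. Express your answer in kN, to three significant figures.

Buckling occurs about the weak axis: I_min = h·b³/12 with b = 37.6 mm (the shorter side).
I_min = 74.8×37.6³/12 = 3.313×10^5 mm⁴
I = 3.313×10^5 mm⁴ = 3.313×10^-7 m⁴
Effective length L_e = K·L = 0.5 × 4.27 = 2.135 m
P_cr = π²EI / L_e² = π² × 12.9×10⁹ × 3.313×10^-7 / 2.135² = 9.255×10^3 N

P_cr ≈ 9.26 kN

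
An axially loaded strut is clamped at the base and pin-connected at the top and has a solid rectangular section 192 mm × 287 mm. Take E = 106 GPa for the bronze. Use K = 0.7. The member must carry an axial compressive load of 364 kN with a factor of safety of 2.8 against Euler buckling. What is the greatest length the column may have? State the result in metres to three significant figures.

Buckling occurs about the weak axis: I_min = h·b³/12 with b = 192 mm (the shorter side).
I_min = 287×192³/12 = 1.693×10^8 mm⁴
I = 1.693×10^-4 m⁴
Required critical load P_cr = n·P = 2.8 × 364 = 1019 kN = 1.019×10^6 N
From P_cr = π²EI/(K·L)²:  L = (1/K)·√(π²EI/P_cr) = (1/0.7)·√(π²×1.06×10^11×1.693×10^-4/1.019×10^6)
L = 18.8 m

L_max ≈ 18.8 m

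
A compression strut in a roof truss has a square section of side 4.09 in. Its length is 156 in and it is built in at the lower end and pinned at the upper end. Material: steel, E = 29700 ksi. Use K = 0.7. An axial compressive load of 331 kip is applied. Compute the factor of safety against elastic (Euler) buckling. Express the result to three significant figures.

n ≈ 1.73

I = a⁴/12 = 4.09⁴/12 = 23.32 in⁴
Effective length L_e = K·L = 0.7 × 156 = 109.2 in
P_cr = π²EI / L_e² = π² × 29700×10³ × 23.32 / 109.2² = 5.732×10^5 lb
Factor of safety n = P_cr / P = 573.22 / 331 = 1.73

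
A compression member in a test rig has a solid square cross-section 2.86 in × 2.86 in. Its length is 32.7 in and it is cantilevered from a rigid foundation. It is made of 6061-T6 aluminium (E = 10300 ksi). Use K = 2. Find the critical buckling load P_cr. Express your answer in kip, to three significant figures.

I = a⁴/12 = 2.86⁴/12 = 5.575 in⁴
Effective length L_e = K·L = 2 × 32.7 = 65.40 in
P_cr = π²EI / L_e² = π² × 10300×10³ × 5.575 / 65.40² = 1.325×10^5 lb

P_cr ≈ 133 kip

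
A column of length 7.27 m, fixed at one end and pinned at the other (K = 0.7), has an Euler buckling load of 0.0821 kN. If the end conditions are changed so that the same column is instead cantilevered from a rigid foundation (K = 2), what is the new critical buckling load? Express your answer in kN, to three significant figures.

P_cr ≈ 0.0101 kN

P_cr ∝ 1/K², so P_cr,new = P_cr,old × (K_old/K_new)² = 0.0821 × (0.7/2)²
= 0.0821 × 0.1225 = 0.0101 kN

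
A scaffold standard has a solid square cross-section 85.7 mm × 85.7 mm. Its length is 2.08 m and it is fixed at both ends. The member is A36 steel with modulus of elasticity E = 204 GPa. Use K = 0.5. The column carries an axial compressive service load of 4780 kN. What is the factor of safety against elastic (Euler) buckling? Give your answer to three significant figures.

n ≈ 1.75

I = a⁴/12 = 85.7⁴/12 = 4.495×10^6 mm⁴
I = 4.495×10^6 mm⁴ = 4.495×10^-6 m⁴
Effective length L_e = K·L = 0.5 × 2.08 = 1.040 m
P_cr = π²EI / L_e² = π² × 204×10⁹ × 4.495×10^-6 / 1.040² = 8.368×10^6 N
Factor of safety n = P_cr / P = 8367.7 / 4780 = 1.75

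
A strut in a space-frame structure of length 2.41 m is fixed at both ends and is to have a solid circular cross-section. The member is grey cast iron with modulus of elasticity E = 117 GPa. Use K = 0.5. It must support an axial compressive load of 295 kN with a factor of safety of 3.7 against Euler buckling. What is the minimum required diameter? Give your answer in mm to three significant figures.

d ≈ 72.7 mm

Required P_cr = n·P = 3.7 × 295 = 1092 kN
L_e = K·L = 0.5 × 2.41 = 1.205 m
Required I = P_cr·L_e²/(π²E) = 1.091×10^6 × 1.205² / (π² × 1.17×10^11) = 1.372×10^-6 m⁴
I_req = 1.372×10^6 mm⁴
Solid circle: I = πd⁴/64  ⇒  d = (64I/π)^(1/4) = (64×1.372×10^6/π)^(1/4) = 72.7 mm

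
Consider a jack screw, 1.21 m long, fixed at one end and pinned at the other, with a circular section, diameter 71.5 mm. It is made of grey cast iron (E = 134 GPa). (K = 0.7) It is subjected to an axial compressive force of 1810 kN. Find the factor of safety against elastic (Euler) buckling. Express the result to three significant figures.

n ≈ 1.31

I = πd⁴/64 = π×71.5⁴/64 = 1.283×10^6 mm⁴
I = 1.283×10^6 mm⁴ = 1.283×10^-6 m⁴
Effective length L_e = K·L = 0.7 × 1.21 = 0.8470 m
P_cr = π²EI / L_e² = π² × 134×10⁹ × 1.283×10^-6 / 0.8470² = 2.365×10^6 N
Factor of safety n = P_cr / P = 2365.0 / 1810 = 1.31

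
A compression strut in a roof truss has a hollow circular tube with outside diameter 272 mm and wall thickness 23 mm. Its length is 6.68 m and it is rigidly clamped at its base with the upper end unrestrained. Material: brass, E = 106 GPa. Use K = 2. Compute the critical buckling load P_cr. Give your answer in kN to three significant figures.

P_cr ≈ 824 kN

Inner diameter d_i = 272 − 2×23 = 226.0 mm
I = π(d_o⁴ − d_i⁴)/64 = π(272⁴ − 226.0⁴)/64 = 1.406×10^8 mm⁴
I = 1.406×10^8 mm⁴ = 1.406×10^-4 m⁴
Effective length L_e = K·L = 2 × 6.68 = 13.36 m
P_cr = π²EI / L_e² = π² × 106×10⁹ × 1.406×10^-4 / 13.36² = 8.243×10^5 N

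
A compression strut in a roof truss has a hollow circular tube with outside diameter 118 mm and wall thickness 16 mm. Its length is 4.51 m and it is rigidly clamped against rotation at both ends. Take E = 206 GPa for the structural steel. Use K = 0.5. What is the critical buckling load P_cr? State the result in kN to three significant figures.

Inner diameter d_i = 118 − 2×16 = 86.00 mm
I = π(d_o⁴ − d_i⁴)/64 = π(118⁴ − 86.00⁴)/64 = 6.832×10^6 mm⁴
I = 6.832×10^6 mm⁴ = 6.832×10^-6 m⁴
Effective length L_e = K·L = 0.5 × 4.51 = 2.255 m
P_cr = π²EI / L_e² = π² × 206×10⁹ × 6.832×10^-6 / 2.255² = 2.732×10^6 N

P_cr ≈ 2730 kN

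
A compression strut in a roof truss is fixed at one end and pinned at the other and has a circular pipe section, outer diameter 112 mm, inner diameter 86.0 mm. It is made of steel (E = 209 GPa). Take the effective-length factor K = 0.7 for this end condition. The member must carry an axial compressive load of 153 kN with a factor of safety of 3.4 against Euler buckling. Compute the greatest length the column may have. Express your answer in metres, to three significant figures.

d_o = 112 mm, d_i = 86.0 mm
I = π(d_o⁴ − d_i⁴)/64 = π(112⁴ − 86.00⁴)/64 = 5.039×10^6 mm⁴
I = 5.039×10^-6 m⁴
Required critical load P_cr = n·P = 3.4 × 153 = 520.2 kN = 5.202×10^5 N
From P_cr = π²EI/(K·L)²:  L = (1/K)·√(π²EI/P_cr) = (1/0.7)·√(π²×2.09×10^11×5.039×10^-6/5.202×10^5)
L = 6.39 m

L_max ≈ 6.39 m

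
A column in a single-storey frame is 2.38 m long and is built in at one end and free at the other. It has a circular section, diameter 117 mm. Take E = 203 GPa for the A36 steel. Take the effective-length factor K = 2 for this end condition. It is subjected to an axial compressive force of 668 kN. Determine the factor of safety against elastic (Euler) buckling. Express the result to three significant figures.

n ≈ 1.22

I = πd⁴/64 = π×117⁴/64 = 9.198×10^6 mm⁴
I = 9.198×10^6 mm⁴ = 9.198×10^-6 m⁴
Effective length L_e = K·L = 2 × 2.38 = 4.760 m
P_cr = π²EI / L_e² = π² × 203×10⁹ × 9.198×10^-6 / 4.760² = 8.134×10^5 N
Factor of safety n = P_cr / P = 813.38 / 668 = 1.22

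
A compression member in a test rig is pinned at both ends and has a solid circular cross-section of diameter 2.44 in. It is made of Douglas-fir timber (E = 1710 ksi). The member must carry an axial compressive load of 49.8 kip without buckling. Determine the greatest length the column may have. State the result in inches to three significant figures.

I = πd⁴/64 = π×2.44⁴/64 = 1.740 in⁴
At the buckling limit P_cr = P = 4.980×10^4 lb
From P_cr = π²EI/(K·L)²:  L = (1/K)·√(π²EI/P_cr) = (1/1)·√(π²×1.71×10^6×1.740/4.980×10^4)
L = 24.3 in

L_max ≈ 24.3 in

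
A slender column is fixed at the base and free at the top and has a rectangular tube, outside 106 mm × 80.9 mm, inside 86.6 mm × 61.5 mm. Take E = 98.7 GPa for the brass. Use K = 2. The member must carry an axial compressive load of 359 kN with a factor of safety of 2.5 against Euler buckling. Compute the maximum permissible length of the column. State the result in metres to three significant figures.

L_max ≈ 0.902 m

Weak-axis I_min = (h_o·b_o³ − h_i·b_i³)/12 with b_o = 80.9, b_i = 61.50 mm (shorter outer/inner sides).
I_min = (106×80.9³ − 86.60×61.50³)/12 = 2.998×10^6 mm⁴
I = 2.998×10^-6 m⁴
Required critical load P_cr = n·P = 2.5 × 359 = 897.5 kN = 8.975×10^5 N
From P_cr = π²EI/(K·L)²:  L = (1/K)·√(π²EI/P_cr) = (1/2)·√(π²×9.87×10^10×2.998×10^-6/8.975×10^5)
L = 0.902 m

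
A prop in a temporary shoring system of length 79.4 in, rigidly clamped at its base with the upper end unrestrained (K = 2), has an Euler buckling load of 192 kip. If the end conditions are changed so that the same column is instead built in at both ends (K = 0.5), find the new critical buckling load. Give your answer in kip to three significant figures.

P_cr ∝ 1/K², so P_cr,new = P_cr,old × (K_old/K_new)² = 192 × (2/0.5)²
= 192 × 16.00 = 3070 kip

P_cr ≈ 3070 kip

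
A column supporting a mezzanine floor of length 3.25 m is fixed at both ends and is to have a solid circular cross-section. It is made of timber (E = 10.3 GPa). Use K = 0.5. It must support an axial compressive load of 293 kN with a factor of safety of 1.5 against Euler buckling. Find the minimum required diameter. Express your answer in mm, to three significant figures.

Required P_cr = n·P = 1.5 × 293 = 439.5 kN
L_e = K·L = 0.5 × 3.25 = 1.625 m
Required I = P_cr·L_e²/(π²E) = 4.395×10^5 × 1.625² / (π² × 1.03×10^10) = 1.142×10^-5 m⁴
I_req = 1.142×10^7 mm⁴
Solid circle: I = πd⁴/64  ⇒  d = (64I/π)^(1/4) = (64×1.142×10^7/π)^(1/4) = 123 mm

d ≈ 123 mm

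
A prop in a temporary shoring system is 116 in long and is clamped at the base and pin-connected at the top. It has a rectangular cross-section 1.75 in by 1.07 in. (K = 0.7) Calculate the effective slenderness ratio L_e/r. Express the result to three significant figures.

Buckling occurs about the weak axis: I_min = h·b³/12 with b = 1.07 in (the shorter side).
I_min = 1.75×1.07³/12 = 0.1787 in⁴
A = 1.872 in²;  r_min = √(I/A) = √(0.1787/1.872) = 0.3089 in
L_e = K·L = 0.7 × 116 = 81.20 in
λ = L_e / r_min = 81.200 / 0.3089 = 263

λ ≈ 263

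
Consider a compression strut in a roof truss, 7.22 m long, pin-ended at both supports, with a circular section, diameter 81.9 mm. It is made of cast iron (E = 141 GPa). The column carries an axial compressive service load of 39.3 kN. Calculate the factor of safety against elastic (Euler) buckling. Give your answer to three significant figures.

I = πd⁴/64 = π×81.9⁴/64 = 2.209×10^6 mm⁴
I = 2.209×10^6 mm⁴ = 2.209×10^-6 m⁴
Effective length L_e = K·L = 1 × 7.22 = 7.220 m
P_cr = π²EI / L_e² = π² × 141×10⁹ × 2.209×10^-6 / 7.220² = 5.896×10^4 N
Factor of safety n = P_cr / P = 58.959 / 39.3 = 1.50

n ≈ 1.50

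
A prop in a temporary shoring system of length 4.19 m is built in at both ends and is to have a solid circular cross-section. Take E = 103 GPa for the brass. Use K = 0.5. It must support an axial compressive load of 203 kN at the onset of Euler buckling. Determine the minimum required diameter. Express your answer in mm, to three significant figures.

d ≈ 65.0 mm

L_e = K·L = 0.5 × 4.19 = 2.095 m
Required I = P_cr·L_e²/(π²E) = 2.030×10^5 × 2.095² / (π² × 1.03×10^11) = 8.764×10^-7 m⁴
I_req = 8.764×10^5 mm⁴
Solid circle: I = πd⁴/64  ⇒  d = (64I/π)^(1/4) = (64×8.764×10^5/π)^(1/4) = 65.0 mm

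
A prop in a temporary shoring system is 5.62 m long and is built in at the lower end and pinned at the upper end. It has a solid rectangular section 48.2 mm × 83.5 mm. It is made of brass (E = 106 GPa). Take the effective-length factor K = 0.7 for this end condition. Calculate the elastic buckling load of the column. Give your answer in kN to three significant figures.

Buckling occurs about the weak axis: I_min = h·b³/12 with b = 48.2 mm (the shorter side).
I_min = 83.5×48.2³/12 = 7.792×10^5 mm⁴
I = 7.792×10^5 mm⁴ = 7.792×10^-7 m⁴
Effective length L_e = K·L = 0.7 × 5.62 = 3.934 m
P_cr = π²EI / L_e² = π² × 106×10⁹ × 7.792×10^-7 / 3.934² = 5.267×10^4 N

P_cr ≈ 52.7 kN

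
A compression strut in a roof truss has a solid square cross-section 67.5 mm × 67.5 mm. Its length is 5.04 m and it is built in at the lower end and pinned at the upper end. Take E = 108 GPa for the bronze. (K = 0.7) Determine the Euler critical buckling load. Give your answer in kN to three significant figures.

I = a⁴/12 = 67.5⁴/12 = 1.730×10^6 mm⁴
I = 1.730×10^6 mm⁴ = 1.730×10^-6 m⁴
Effective length L_e = K·L = 0.7 × 5.04 = 3.528 m
P_cr = π²EI / L_e² = π² × 108×10⁹ × 1.730×10^-6 / 3.528² = 1.481×10^5 N

P_cr ≈ 148 kN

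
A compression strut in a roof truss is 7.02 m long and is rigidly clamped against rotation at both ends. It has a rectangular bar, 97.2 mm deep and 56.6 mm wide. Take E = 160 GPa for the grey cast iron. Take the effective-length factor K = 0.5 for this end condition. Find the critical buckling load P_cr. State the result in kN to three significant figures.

P_cr ≈ 188 kN

Buckling occurs about the weak axis: I_min = h·b³/12 with b = 56.6 mm (the shorter side).
I_min = 97.2×56.6³/12 = 1.469×10^6 mm⁴
I = 1.469×10^6 mm⁴ = 1.469×10^-6 m⁴
Effective length L_e = K·L = 0.5 × 7.02 = 3.510 m
P_cr = π²EI / L_e² = π² × 160×10⁹ × 1.469×10^-6 / 3.510² = 1.883×10^5 N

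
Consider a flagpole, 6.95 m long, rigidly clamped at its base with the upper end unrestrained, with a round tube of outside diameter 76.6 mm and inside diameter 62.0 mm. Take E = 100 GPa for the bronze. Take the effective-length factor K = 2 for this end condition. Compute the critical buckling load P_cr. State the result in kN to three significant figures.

d_o = 76.6 mm, d_i = 62.0 mm
I = π(d_o⁴ − d_i⁴)/64 = π(76.6⁴ − 62.00⁴)/64 = 9.647×10^5 mm⁴
I = 9.647×10^5 mm⁴ = 9.647×10^-7 m⁴
Effective length L_e = K·L = 2 × 6.95 = 13.90 m
P_cr = π²EI / L_e² = π² × 100×10⁹ × 9.647×10^-7 / 13.90² = 4.928×10^3 N

P_cr ≈ 4.93 kN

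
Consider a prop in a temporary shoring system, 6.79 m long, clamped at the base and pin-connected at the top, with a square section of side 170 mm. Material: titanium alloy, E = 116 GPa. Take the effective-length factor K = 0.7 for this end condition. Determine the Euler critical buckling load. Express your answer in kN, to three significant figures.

P_cr ≈ 3530 kN

I = a⁴/12 = 170⁴/12 = 6.960×10^7 mm⁴
I = 6.960×10^7 mm⁴ = 6.960×10^-5 m⁴
Effective length L_e = K·L = 0.7 × 6.79 = 4.753 m
P_cr = π²EI / L_e² = π² × 116×10⁹ × 6.960×10^-5 / 4.753² = 3.527×10^6 N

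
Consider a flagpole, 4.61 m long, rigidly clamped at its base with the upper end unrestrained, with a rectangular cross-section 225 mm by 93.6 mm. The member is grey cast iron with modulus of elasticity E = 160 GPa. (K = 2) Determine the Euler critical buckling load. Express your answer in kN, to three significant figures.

Buckling occurs about the weak axis: I_min = h·b³/12 with b = 93.6 mm (the shorter side).
I_min = 225×93.6³/12 = 1.538×10^7 mm⁴
I = 1.538×10^7 mm⁴ = 1.538×10^-5 m⁴
Effective length L_e = K·L = 2 × 4.61 = 9.220 m
P_cr = π²EI / L_e² = π² × 160×10⁹ × 1.538×10^-5 / 9.220² = 2.856×10^5 N

P_cr ≈ 286 kN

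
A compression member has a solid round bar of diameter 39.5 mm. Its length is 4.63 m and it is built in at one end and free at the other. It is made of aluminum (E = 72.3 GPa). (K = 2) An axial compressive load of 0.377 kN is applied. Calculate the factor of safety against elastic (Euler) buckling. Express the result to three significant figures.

I = πd⁴/64 = π×39.5⁴/64 = 1.195×10^5 mm⁴
I = 1.195×10^5 mm⁴ = 1.195×10^-7 m⁴
Effective length L_e = K·L = 2 × 4.63 = 9.260 m
P_cr = π²EI / L_e² = π² × 72.3×10⁹ × 1.195×10^-7 / 9.260² = 994.4 N
Factor of safety n = P_cr / P = 0.99443 / 0.377 = 2.64

n ≈ 2.64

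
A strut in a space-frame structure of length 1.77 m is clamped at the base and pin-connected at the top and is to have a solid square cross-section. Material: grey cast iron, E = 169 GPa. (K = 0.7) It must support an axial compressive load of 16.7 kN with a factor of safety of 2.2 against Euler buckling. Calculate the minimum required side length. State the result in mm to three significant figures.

a ≈ 25.2 mm

Required P_cr = n·P = 2.2 × 16.7 = 36.74 kN
L_e = K·L = 0.7 × 1.77 = 1.239 m
Required I = P_cr·L_e²/(π²E) = 3.674×10^4 × 1.239² / (π² × 1.69×10^11) = 3.381×10^-8 m⁴
I_req = 3.381×10^4 mm⁴
Solid square: I = a⁴/12  ⇒  a = (12I)^(1/4) = (12×3.381×10^4)^(1/4) = 25.2 mm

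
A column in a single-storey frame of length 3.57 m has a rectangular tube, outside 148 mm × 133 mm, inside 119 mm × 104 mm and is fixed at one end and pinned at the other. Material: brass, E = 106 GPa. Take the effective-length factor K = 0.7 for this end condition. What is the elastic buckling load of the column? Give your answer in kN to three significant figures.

P_cr ≈ 2990 kN

Weak-axis I_min = (h_o·b_o³ − h_i·b_i³)/12 with b_o = 133, b_i = 104.0 mm (shorter outer/inner sides).
I_min = (148×133³ − 119.0×104.0³)/12 = 1.786×10^7 mm⁴
I = 1.786×10^7 mm⁴ = 1.786×10^-5 m⁴
Effective length L_e = K·L = 0.7 × 3.57 = 2.499 m
P_cr = π²EI / L_e² = π² × 106×10⁹ × 1.786×10^-5 / 2.499² = 2.992×10^6 N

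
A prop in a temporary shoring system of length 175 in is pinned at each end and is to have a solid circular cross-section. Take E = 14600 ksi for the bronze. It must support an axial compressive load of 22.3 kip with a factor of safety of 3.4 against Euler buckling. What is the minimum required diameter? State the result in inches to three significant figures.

Required P_cr = n·P = 3.4 × 22.3 = 75.82 kip
L_e = K·L = 1 × 175 = 175.0 in
Required I = P_cr·L_e²/(π²E) = 7.582×10^4 × 175.0² / (π² × 1.46×10^7) = 16.11 in⁴
Solid circle: I = πd⁴/64  ⇒  d = (64I/π)^(1/4) = (64×16.11/π)^(1/4) = 4.26 in

d ≈ 4.26 in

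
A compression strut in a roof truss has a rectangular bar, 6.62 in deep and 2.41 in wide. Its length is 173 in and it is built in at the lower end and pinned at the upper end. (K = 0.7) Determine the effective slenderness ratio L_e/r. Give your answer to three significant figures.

λ ≈ 174

Buckling occurs about the weak axis: I_min = h·b³/12 with b = 2.41 in (the shorter side).
I_min = 6.62×2.41³/12 = 7.722 in⁴
A = 15.95 in²;  r_min = √(I/A) = √(7.722/15.95) = 0.6957 in
L_e = K·L = 0.7 × 173 = 121.1 in
λ = L_e / r_min = 121.10 / 0.6957 = 174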